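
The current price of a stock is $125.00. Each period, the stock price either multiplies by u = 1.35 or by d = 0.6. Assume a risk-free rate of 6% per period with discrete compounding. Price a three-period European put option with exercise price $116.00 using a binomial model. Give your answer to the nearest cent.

$17.08

Risk-neutral probability p = (1 + 0.06 − 0.6)/(1.35 − 0.6) = 0.4600/0.7500 = 0.6133
Terminal stock prices: S_uuu = 307.5, S_uud = 136.7, S_udd = 60.75, S_ddd = 27
Terminal payoffs (K − S): max(-191.5, 0) = 0, max(-20.69, 0) = 0, max(55.25, 0) = 55.25, max(89, 0) = 89
Node uu (S = 227.8): V_uu = 1/1.06·[0.6133·0.0000 + 0.3867·0.0000] = 0.0000
Node ud (S = 101.2): V_ud = 1/1.06·[0.6133·0.0000 + 0.3867·55.2500] = 20.1541
Node dd (S = 45): V_dd = 1/1.06·[0.6133·55.2500 + 0.3867·89.0000] = 64.4340
Node u (S = 168.8): V_u = 1/1.06·[0.6133·0.0000 + 0.3867·20.1541] = 7.3518
Node d (S = 75): V_d = 1/1.06·[0.6133·20.1541 + 0.3867·64.4340] = 35.1657
Node 0 (S = 125): V_0 = 1/1.06·[0.6133·7.3518 + 0.3867·35.1657] = 17.0816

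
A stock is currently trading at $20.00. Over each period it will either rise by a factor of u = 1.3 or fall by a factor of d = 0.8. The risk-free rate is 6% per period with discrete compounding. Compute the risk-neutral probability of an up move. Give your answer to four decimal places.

Risk-neutral probability p = (1 + 0.06 − 0.8)/(1.3 − 0.8) = 0.2600/0.5000 = 0.5200

p = 0.5200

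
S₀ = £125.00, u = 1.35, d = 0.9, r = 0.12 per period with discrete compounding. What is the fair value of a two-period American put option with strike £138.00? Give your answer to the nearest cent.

Risk-neutral probability p = (1 + 0.12 − 0.9)/(1.35 − 0.9) = 0.2200/0.4500 = 0.4889
Terminal stock prices: S_uu = 227.8, S_ud = 151.9, S_dd = 101.2
Terminal payoffs (K − S): max(-89.81, 0) = 0, max(-13.88, 0) = 0, max(36.75, 0) = 36.75
Node u (S = 168.8): continuation = 1/1.12·[0.4889·0.0000 + 0.5111·0.0000] = 0.0000; exercise value = 0.0000 ≤ continuation, so V_u = 0.0000
Node d (S = 112.5): continuation = 1/1.12·[0.4889·0.0000 + 0.5111·36.7500] = 16.7708; exercise value = 25.5000 > continuation, so V_d = 25.5000 (exercise)
Node 0 (S = 125): continuation = 1/1.12·[0.4889·0.0000 + 0.5111·25.5000] = 11.6369; exercise value = 13.0000 > continuation, so V_0 = 13.0000 (exercise)

£13.00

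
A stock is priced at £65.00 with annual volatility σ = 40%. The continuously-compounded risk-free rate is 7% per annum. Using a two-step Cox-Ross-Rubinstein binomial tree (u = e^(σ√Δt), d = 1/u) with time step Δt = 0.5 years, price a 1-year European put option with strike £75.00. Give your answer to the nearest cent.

£13.83

CRR parameters: u = e^(σ√Δt) = e^(0.4·√0.5) = 1.3269, d = 1/u = 0.7536
Per-period rate: rΔt = 0.07·0.5 = 0.035, so R = e^0.035 = 1.0356
Risk-neutral probability p = (e^0.035 − 0.7536)/(1.3269 − 0.7536) = 0.2820/0.5733 = 0.4919
Terminal stock prices: S_uu = 114.4, S_ud = 65, S_dd = 36.92
Terminal payoffs (K − S): max(-39.44, 0) = 0, max(10, 0) = 10, max(38.08, 0) = 38.08
Node u (S = 86.25): V_u = e^(−0.035)·[0.4919·0.0000 + 0.5081·10.0000] = 4.9063
Node d (S = 48.99): V_d = e^(−0.035)·[0.4919·10.0000 + 0.5081·38.0819] = 23.4339
Node 0 (S = 65): V_0 = e^(−0.035)·[0.4919·4.9063 + 0.5081·23.4339] = 13.8278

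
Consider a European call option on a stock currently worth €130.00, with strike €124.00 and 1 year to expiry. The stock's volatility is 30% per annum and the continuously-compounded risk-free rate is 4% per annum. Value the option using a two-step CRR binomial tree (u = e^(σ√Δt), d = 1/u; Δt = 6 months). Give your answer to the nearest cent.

CRR parameters: u = e^(σ√Δt) = e^(0.3·√0.5) = 1.2363, d = 1/u = 0.8089
Per-period rate: rΔt = 0.04·0.5 = 0.02, so R = e^0.02 = 1.0202
Risk-neutral probability p = (e^0.02 − 0.8089)/(1.2363 − 0.8089) = 0.2113/0.4275 = 0.4944
Terminal stock prices: S_uu = 198.7, S_ud = 130, S_dd = 85.05
Terminal payoffs (S − K): max(74.7, 0) = 74.7, max(6, 0) = 6, max(-38.95, 0) = 0
Node u (S = 160.7): V_u = e^(−0.02)·[0.4944·74.7005 + 0.5056·6.0000] = 39.1758
Node d (S = 105.2): V_d = e^(−0.02)·[0.4944·6.0000 + 0.5056·0.0000] = 2.9078
Node 0 (S = 130): V_0 = e^(−0.02)·[0.4944·39.1758 + 0.5056·2.9078] = 20.4270

€20.43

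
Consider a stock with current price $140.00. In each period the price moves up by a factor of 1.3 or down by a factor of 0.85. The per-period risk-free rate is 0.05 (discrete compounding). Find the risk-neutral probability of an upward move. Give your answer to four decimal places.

Risk-neutral probability p = (1 + 0.05 − 0.85)/(1.3 − 0.85) = 0.2000/0.4500 = 0.4444

p = 0.4444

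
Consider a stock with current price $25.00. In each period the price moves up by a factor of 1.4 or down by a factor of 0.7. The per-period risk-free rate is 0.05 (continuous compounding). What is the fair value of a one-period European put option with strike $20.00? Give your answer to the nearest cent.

$1.18

Risk-neutral probability p = (e^0.05 − 0.7)/(1.4 − 0.7) = 0.3513/0.7000 = 0.5018
Terminal stock prices: S_u = 35, S_d = 17.5
Terminal payoffs (K − S): max(-15, 0) = 0, max(2.5, 0) = 2.5
Node 0 (S = 25): V_0 = e^(−0.05)·[0.5018·0.0000 + 0.4982·2.5000] = 1.1847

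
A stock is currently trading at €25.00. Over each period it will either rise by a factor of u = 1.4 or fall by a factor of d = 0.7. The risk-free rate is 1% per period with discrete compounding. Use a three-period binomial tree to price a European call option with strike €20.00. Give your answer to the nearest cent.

€8.65

Risk-neutral probability p = (1 + 0.01 − 0.7)/(1.4 − 0.7) = 0.3100/0.7000 = 0.4429
Terminal stock prices: S_uuu = 68.6, S_uud = 34.3, S_udd = 17.15, S_ddd = 8.575
Terminal payoffs (S − K): max(48.6, 0) = 48.6, max(14.3, 0) = 14.3, max(-2.85, 0) = 0, max(-11.43, 0) = 0
Node uu (S = 49): V_uu = 1/1.01·[0.4429·48.6000 + 0.5571·14.3000] = 29.1980
Node ud (S = 24.5): V_ud = 1/1.01·[0.4429·14.3000 + 0.5571·0.0000] = 6.2702
Node dd (S = 12.25): V_dd = 1/1.01·[0.4429·0.0000 + 0.5571·0.0000] = 0.0000
Node u (S = 35): V_u = 1/1.01·[0.4429·29.1980 + 0.5571·6.2702] = 16.2613
Node d (S = 17.5): V_d = 1/1.01·[0.4429·6.2702 + 0.5571·0.0000] = 2.7493
Node 0 (S = 25): V_0 = 1/1.01·[0.4429·16.2613 + 0.5571·2.7493] = 8.6467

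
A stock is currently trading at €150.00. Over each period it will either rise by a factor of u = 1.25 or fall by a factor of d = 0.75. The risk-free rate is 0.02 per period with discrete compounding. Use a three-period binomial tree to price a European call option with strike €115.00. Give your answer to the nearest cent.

€49.46

Risk-neutral probability p = (1 + 0.02 − 0.75)/(1.25 − 0.75) = 0.2700/0.5000 = 0.5400
Terminal stock prices: S_uuu = 293, S_uud = 175.8, S_udd = 105.5, S_ddd = 63.28
Terminal payoffs (S − K): max(178, 0) = 178, max(60.78, 0) = 60.78, max(-9.531, 0) = 0, max(-51.72, 0) = 0
Node uu (S = 234.4): V_uu = 1/1.02·[0.5400·177.9688 + 0.4600·60.7812] = 121.6299
Node ud (S = 140.6): V_ud = 1/1.02·[0.5400·60.7812 + 0.4600·0.0000] = 32.1783
Node dd (S = 84.38): V_dd = 1/1.02·[0.5400·0.0000 + 0.4600·0.0000] = 0.0000
Node u (S = 187.5): V_u = 1/1.02·[0.5400·121.6299 + 0.4600·32.1783] = 78.9041
Node d (S = 112.5): V_d = 1/1.02·[0.5400·32.1783 + 0.4600·0.0000] = 17.0356
Node 0 (S = 150): V_0 = 1/1.02·[0.5400·78.9041 + 0.4600·17.0356] = 49.4555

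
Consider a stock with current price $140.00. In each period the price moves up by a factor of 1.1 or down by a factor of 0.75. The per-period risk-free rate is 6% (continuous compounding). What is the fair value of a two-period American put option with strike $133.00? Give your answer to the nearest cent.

$4.38

Risk-neutral probability p = (e^0.06 − 0.75)/(1.1 − 0.75) = 0.3118/0.3500 = 0.8910
Terminal stock prices: S_uu = 169.4, S_ud = 115.5, S_dd = 78.75
Terminal payoffs (K − S): max(-36.4, 0) = 0, max(17.5, 0) = 17.5, max(54.25, 0) = 54.25
Node u (S = 154): continuation = e^(−0.06)·[0.8910·0.0000 + 0.1090·17.5000] = 1.7970; exercise value = 0.0000 ≤ continuation, so V_u = 1.7970
Node d (S = 105): continuation = e^(−0.06)·[0.8910·17.5000 + 0.1090·54.2500] = 20.2547; exercise value = 28.0000 > continuation, so V_d = 28.0000 (exercise)
Node 0 (S = 140): continuation = e^(−0.06)·[0.8910·1.7970 + 0.1090·28.0000] = 4.3831; exercise value = 0.0000 ≤ continuation, so V_0 = 4.3831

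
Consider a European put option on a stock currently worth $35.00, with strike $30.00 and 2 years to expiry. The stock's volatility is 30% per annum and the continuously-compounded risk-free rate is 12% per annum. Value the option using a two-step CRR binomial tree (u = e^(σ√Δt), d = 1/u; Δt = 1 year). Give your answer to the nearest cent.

CRR parameters: u = e^(σ√Δt) = e^(0.3·√1) = 1.3499, d = 1/u = 0.7408
Per-period rate: rΔt = 0.12·1 = 0.12, so R = e^0.12 = 1.1275
Risk-neutral probability p = (e^0.12 − 0.7408)/(1.3499 − 0.7408) = 0.3867/0.6090 = 0.6349
Terminal stock prices: S_uu = 63.77, S_ud = 35, S_dd = 19.21
Terminal payoffs (K − S): max(-33.77, 0) = 0, max(-5, 0) = 0, max(10.79, 0) = 10.79
Node u (S = 47.25): V_u = e^(−0.12)·[0.6349·0.0000 + 0.3651·0.0000] = 0.0000
Node d (S = 25.93): V_d = e^(−0.12)·[0.6349·0.0000 + 0.3651·10.7916] = 3.4945
Node 0 (S = 35): V_0 = e^(−0.12)·[0.6349·0.0000 + 0.3651·3.4945] = 1.1316

$1.13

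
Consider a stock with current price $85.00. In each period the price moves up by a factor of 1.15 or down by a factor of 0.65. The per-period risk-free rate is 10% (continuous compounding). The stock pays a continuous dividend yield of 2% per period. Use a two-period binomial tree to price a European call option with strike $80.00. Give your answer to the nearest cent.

Per-period risk-free factor R = e^0.1 = 1.1052; dividend-adjusted growth = e^(0.1−0.02) = 1.0833.
Risk-neutral probability p = (1.0833 − 0.65)/(1.15 − 0.65) = 0.4333/0.5000 = 0.8666
Terminal stock prices: S_uu = 112.4, S_ud = 63.54, S_dd = 35.91
Terminal payoffs (S − K): max(32.41, 0) = 32.41, max(-16.46, 0) = 0, max(-44.09, 0) = 0
Node u (S = 97.75): V_u = e^(−0.1)·[0.8666·32.4125 + 0.1334·0.0000] = 25.4149
Node d (S = 55.25): V_d = e^(−0.1)·[0.8666·0.0000 + 0.1334·0.0000] = 0.0000
Node 0 (S = 85): V_0 = e^(−0.1)·[0.8666·25.4149 + 0.1334·0.0000] = 19.9281

$19.93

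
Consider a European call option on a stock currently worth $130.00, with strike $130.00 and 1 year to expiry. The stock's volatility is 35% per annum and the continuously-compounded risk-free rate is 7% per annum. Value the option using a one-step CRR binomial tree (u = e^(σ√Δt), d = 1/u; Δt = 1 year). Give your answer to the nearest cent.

CRR parameters: u = e^(σ√Δt) = e^(0.35·√1) = 1.4191, d = 1/u = 0.7047
Per-period rate: rΔt = 0.07·1 = 0.07, so R = e^0.07 = 1.0725
Risk-neutral probability p = (e^0.07 − 0.7047)/(1.4191 − 0.7047) = 0.3678/0.7144 = 0.5149
Terminal stock prices: S_u = 184.5, S_d = 91.61
Terminal payoffs (S − K): max(54.48, 0) = 54.48, max(-38.39, 0) = 0
Node 0 (S = 130): V_0 = e^(−0.07)·[0.5149·54.4788 + 0.4851·0.0000] = 26.1537

$26.15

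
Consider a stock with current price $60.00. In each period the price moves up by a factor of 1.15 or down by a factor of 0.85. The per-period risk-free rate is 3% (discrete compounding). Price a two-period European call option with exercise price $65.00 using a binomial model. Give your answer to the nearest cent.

Risk-neutral probability p = (1 + 0.03 − 0.85)/(1.15 − 0.85) = 0.1800/0.3000 = 0.6000
Terminal stock prices: S_uu = 79.35, S_ud = 58.65, S_dd = 43.35
Terminal payoffs (S − K): max(14.35, 0) = 14.35, max(-6.35, 0) = 0, max(-21.65, 0) = 0
Node u (S = 69): V_u = 1/1.03·[0.6000·14.3500 + 0.4000·0.0000] = 8.3592
Node d (S = 51): V_d = 1/1.03·[0.6000·0.0000 + 0.4000·0.0000] = 0.0000
Node 0 (S = 60): V_0 = 1/1.03·[0.6000·8.3592 + 0.4000·0.0000] = 4.8695

$4.87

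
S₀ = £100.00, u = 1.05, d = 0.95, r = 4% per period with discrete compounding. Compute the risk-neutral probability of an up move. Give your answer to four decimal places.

Risk-neutral probability p = (1 + 0.04 − 0.95)/(1.05 − 0.95) = 0.0900/0.1000 = 0.9000

p = 0.9000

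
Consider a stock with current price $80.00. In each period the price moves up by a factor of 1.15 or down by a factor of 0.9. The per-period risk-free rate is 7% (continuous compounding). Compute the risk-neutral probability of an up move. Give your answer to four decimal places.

Risk-neutral probability p = (e^0.07 − 0.9)/(1.15 − 0.9) = 0.1725/0.2500 = 0.6900

p = 0.6900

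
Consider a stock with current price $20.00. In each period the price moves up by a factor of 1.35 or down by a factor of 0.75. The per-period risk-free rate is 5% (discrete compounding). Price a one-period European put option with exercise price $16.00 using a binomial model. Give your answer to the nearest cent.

Risk-neutral probability p = (1 + 0.05 − 0.75)/(1.35 − 0.75) = 0.3000/0.6000 = 0.5000
Terminal stock prices: S_u = 27, S_d = 15
Terminal payoffs (K − S): max(-11, 0) = 0, max(1, 0) = 1
Node 0 (S = 20): V_0 = 1/1.05·[0.5000·0.0000 + 0.5000·1.0000] = 0.4762

$0.48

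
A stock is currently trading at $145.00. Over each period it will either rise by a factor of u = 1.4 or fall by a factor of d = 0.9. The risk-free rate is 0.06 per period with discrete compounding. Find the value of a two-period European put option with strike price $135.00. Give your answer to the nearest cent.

$7.22

Risk-neutral probability p = (1 + 0.06 − 0.9)/(1.4 − 0.9) = 0.1600/0.5000 = 0.3200
Terminal stock prices: S_uu = 284.2, S_ud = 182.7, S_dd = 117.5
Terminal payoffs (K − S): max(-149.2, 0) = 0, max(-47.7, 0) = 0, max(17.55, 0) = 17.55
Node u (S = 203): V_u = 1/1.06·[0.3200·0.0000 + 0.6800·0.0000] = 0.0000
Node d (S = 130.5): V_d = 1/1.06·[0.3200·0.0000 + 0.6800·17.5500] = 11.2585
Node 0 (S = 145): V_0 = 1/1.06·[0.3200·0.0000 + 0.6800·11.2585] = 7.2224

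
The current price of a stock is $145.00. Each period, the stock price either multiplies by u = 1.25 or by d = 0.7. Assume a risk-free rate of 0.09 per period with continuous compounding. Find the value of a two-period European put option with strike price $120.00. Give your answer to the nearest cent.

$3.28

Risk-neutral probability p = (e^0.09 − 0.7)/(1.25 − 0.7) = 0.3942/0.5500 = 0.7167
Terminal stock prices: S_uu = 226.6, S_ud = 126.9, S_dd = 71.05
Terminal payoffs (K − S): max(-106.6, 0) = 0, max(-6.875, 0) = 0, max(48.95, 0) = 48.95
Node u (S = 181.2): V_u = e^(−0.09)·[0.7167·0.0000 + 0.2833·0.0000] = 0.0000
Node d (S = 101.5): V_d = e^(−0.09)·[0.7167·0.0000 + 0.2833·48.9500] = 12.6748
Node 0 (S = 145): V_0 = e^(−0.09)·[0.7167·0.0000 + 0.2833·12.6748] = 3.2820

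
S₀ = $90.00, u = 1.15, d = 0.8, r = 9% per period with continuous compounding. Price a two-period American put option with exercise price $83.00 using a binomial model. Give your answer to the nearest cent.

$1.63

Risk-neutral probability p = (e^0.09 − 0.8)/(1.15 − 0.8) = 0.2942/0.3500 = 0.8405
Terminal stock prices: S_uu = 119, S_ud = 82.8, S_dd = 57.6
Terminal payoffs (K − S): max(-36.02, 0) = 0, max(0.2, 0) = 0.2, max(25.4, 0) = 25.4
Node u (S = 103.5): continuation = e^(−0.09)·[0.8405·0.0000 + 0.1595·0.2000] = 0.0292; exercise value = 0.0000 ≤ continuation, so V_u = 0.0292
Node d (S = 72): continuation = e^(−0.09)·[0.8405·0.2000 + 0.1595·25.4000] = 3.8563; exercise value = 11.0000 > continuation, so V_d = 11.0000 (exercise)
Node 0 (S = 90): continuation = e^(−0.09)·[0.8405·0.0292 + 0.1595·11.0000] = 1.6259; exercise value = 0.0000 ≤ continuation, so V_0 = 1.6259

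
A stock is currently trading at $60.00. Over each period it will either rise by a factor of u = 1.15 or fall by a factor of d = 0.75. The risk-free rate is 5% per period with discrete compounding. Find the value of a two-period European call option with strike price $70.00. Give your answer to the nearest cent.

Risk-neutral probability p = (1 + 0.05 − 0.75)/(1.15 − 0.75) = 0.3000/0.4000 = 0.7500
Terminal stock prices: S_uu = 79.35, S_ud = 51.75, S_dd = 33.75
Terminal payoffs (S − K): max(9.35, 0) = 9.35, max(-18.25, 0) = 0, max(-36.25, 0) = 0
Node u (S = 69): V_u = 1/1.05·[0.7500·9.3500 + 0.2500·0.0000] = 6.6786
Node d (S = 45): V_d = 1/1.05·[0.7500·0.0000 + 0.2500·0.0000] = 0.0000
Node 0 (S = 60): V_0 = 1/1.05·[0.7500·6.6786 + 0.2500·0.0000] = 4.7704

$4.77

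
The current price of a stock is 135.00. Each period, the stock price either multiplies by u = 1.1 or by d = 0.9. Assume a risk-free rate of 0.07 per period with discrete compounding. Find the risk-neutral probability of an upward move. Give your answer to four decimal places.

Risk-neutral probability p = (1 + 0.07 − 0.9)/(1.1 − 0.9) = 0.1700/0.2000 = 0.8500

p = 0.8500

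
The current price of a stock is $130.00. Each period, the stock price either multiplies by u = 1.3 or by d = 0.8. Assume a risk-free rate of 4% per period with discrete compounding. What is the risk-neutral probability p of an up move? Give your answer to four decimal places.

p = 0.4800

Risk-neutral probability p = (1 + 0.04 − 0.8)/(1.3 − 0.8) = 0.2400/0.5000 = 0.4800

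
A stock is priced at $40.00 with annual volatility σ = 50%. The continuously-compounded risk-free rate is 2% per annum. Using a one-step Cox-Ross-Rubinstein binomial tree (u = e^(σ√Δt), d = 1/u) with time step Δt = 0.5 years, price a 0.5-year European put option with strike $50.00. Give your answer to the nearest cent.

CRR parameters: u = e^(σ√Δt) = e^(0.5·√0.5) = 1.4241, d = 1/u = 0.7022
Per-period rate: rΔt = 0.02·0.5 = 0.01, so R = e^0.01 = 1.0101
Risk-neutral probability p = (e^0.01 − 0.7022)/(1.4241 − 0.7022) = 0.3079/0.7219 = 0.4264
Terminal stock prices: S_u = 56.96, S_d = 28.09
Terminal payoffs (K − S): max(-6.965, 0) = 0, max(21.91, 0) = 21.91
Node 0 (S = 40): V_0 = e^(−0.01)·[0.4264·0.0000 + 0.5736·21.9125] = 12.4430

$12.44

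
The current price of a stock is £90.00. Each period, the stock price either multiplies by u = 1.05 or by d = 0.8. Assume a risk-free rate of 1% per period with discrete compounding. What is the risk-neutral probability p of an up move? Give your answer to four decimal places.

p = 0.8400

Risk-neutral probability p = (1 + 0.01 − 0.8)/(1.05 − 0.8) = 0.2100/0.2500 = 0.8400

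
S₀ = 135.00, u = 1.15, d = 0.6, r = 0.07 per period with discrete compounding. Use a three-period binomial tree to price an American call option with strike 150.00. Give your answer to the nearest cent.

28.18

Risk-neutral probability p = (1 + 0.07 − 0.6)/(1.15 − 0.6) = 0.4700/0.5500 = 0.8545
Terminal stock prices: S_uuu = 205.3, S_uud = 107.1, S_udd = 55.89, S_ddd = 29.16
Terminal payoffs (S − K): max(55.32, 0) = 55.32, max(-42.88, 0) = 0, max(-94.11, 0) = 0, max(-120.8, 0) = 0
Node uu (S = 178.5): continuation = 1/1.07·[0.8545·55.3181 + 0.1455·0.0000] = 44.1793; exercise value = 28.5375 ≤ continuation, so V_uu = 44.1793
Node ud (S = 93.15): continuation = 1/1.07·[0.8545·0.0000 + 0.1455·0.0000] = 0.0000; exercise value = 0.0000 ≤ continuation, so V_ud = 0.0000
Node dd (S = 48.6): continuation = 1/1.07·[0.8545·0.0000 + 0.1455·0.0000] = 0.0000; exercise value = 0.0000 ≤ continuation, so V_dd = 0.0000
Node u (S = 155.2): continuation = 1/1.07·[0.8545·44.1793 + 0.1455·0.0000] = 35.2834; exercise value = 5.2500 ≤ continuation, so V_u = 35.2834
Node d (S = 81): continuation = 1/1.07·[0.8545·0.0000 + 0.1455·0.0000] = 0.0000; exercise value = 0.0000 ≤ continuation, so V_d = 0.0000
Node 0 (S = 135): continuation = 1/1.07·[0.8545·35.2834 + 0.1455·0.0000] = 28.1787; exercise value = 0.0000 ≤ continuation, so V_0 = 28.1787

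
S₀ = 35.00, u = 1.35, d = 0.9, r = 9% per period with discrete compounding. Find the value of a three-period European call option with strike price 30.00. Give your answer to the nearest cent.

Risk-neutral probability p = (1 + 0.09 − 0.9)/(1.35 − 0.9) = 0.1900/0.4500 = 0.4222
Terminal stock prices: S_uuu = 86.11, S_uud = 57.41, S_udd = 38.27, S_ddd = 25.52
Terminal payoffs (S − K): max(56.11, 0) = 56.11, max(27.41, 0) = 27.41, max(8.273, 0) = 8.273, max(-4.485, 0) = 0
Node uu (S = 63.79): V_uu = 1/1.09·[0.4222·56.1131 + 0.5778·27.4088] = 36.2646
Node ud (S = 42.52): V_ud = 1/1.09·[0.4222·27.4088 + 0.5778·8.2725] = 15.0021
Node dd (S = 28.35): V_dd = 1/1.09·[0.4222·8.2725 + 0.5778·0.0000] = 3.2044
Node u (S = 47.25): V_u = 1/1.09·[0.4222·36.2646 + 0.5778·15.0021] = 21.9996
Node d (S = 31.5): V_d = 1/1.09·[0.4222·15.0021 + 0.5778·3.2044] = 7.5098
Node 0 (S = 35): V_0 = 1/1.09·[0.4222·21.9996 + 0.5778·7.5098] = 12.5025

12.50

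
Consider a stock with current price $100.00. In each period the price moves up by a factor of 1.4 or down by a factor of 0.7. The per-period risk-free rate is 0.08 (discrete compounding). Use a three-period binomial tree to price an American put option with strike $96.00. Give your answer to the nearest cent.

$13.47

Risk-neutral probability p = (1 + 0.08 − 0.7)/(1.4 − 0.7) = 0.3800/0.7000 = 0.5429
Terminal stock prices: S_uuu = 274.4, S_uud = 137.2, S_udd = 68.6, S_ddd = 34.3
Terminal payoffs (K − S): max(-178.4, 0) = 0, max(-41.2, 0) = 0, max(27.4, 0) = 27.4, max(61.7, 0) = 61.7
Node uu (S = 196): continuation = 1/1.08·[0.5429·0.0000 + 0.4571·0.0000] = 0.0000; exercise value = 0.0000 ≤ continuation, so V_uu = 0.0000
Node ud (S = 98): continuation = 1/1.08·[0.5429·0.0000 + 0.4571·27.4000] = 11.5979; exercise value = 0.0000 ≤ continuation, so V_ud = 11.5979
Node dd (S = 49): continuation = 1/1.08·[0.5429·27.4000 + 0.4571·61.7000] = 39.8889; exercise value = 47.0000 > continuation, so V_dd = 47.0000 (exercise)
Node u (S = 140): continuation = 1/1.08·[0.5429·0.0000 + 0.4571·11.5979] = 4.9092; exercise value = 0.0000 ≤ continuation, so V_u = 4.9092
Node d (S = 70): continuation = 1/1.08·[0.5429·11.5979 + 0.4571·47.0000] = 25.7238; exercise value = 26.0000 > continuation, so V_d = 26.0000 (exercise)
Node 0 (S = 100): continuation = 1/1.08·[0.5429·4.9092 + 0.4571·26.0000] = 13.4729; exercise value = 0.0000 ≤ continuation, so V_0 = 13.4729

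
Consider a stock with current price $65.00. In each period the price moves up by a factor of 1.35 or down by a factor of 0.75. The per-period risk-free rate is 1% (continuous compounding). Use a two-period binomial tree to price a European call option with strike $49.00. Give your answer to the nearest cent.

Risk-neutral probability p = (e^0.01 − 0.75)/(1.35 − 0.75) = 0.2601/0.6000 = 0.4334
Terminal stock prices: S_uu = 118.5, S_ud = 65.81, S_dd = 36.56
Terminal payoffs (S − K): max(69.46, 0) = 69.46, max(16.81, 0) = 16.81, max(-12.44, 0) = 0
Node u (S = 87.75): V_u = e^(−0.01)·[0.4334·69.4625 + 0.5666·16.8125] = 39.2376
Node d (S = 48.75): V_d = e^(−0.01)·[0.4334·16.8125 + 0.5666·0.0000] = 7.2143
Node 0 (S = 65): V_0 = e^(−0.01)·[0.4334·39.2376 + 0.5666·7.2143] = 20.8838

$20.88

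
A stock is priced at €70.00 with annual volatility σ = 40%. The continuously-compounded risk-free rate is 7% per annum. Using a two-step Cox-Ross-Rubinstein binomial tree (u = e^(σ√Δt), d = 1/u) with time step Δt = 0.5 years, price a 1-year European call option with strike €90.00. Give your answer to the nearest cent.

€7.50

CRR parameters: u = e^(σ√Δt) = e^(0.4·√0.5) = 1.3269, d = 1/u = 0.7536
Per-period rate: rΔt = 0.07·0.5 = 0.035, so R = e^0.035 = 1.0356
Risk-neutral probability p = (e^0.035 − 0.7536)/(1.3269 − 0.7536) = 0.2820/0.5733 = 0.4919
Terminal stock prices: S_uu = 123.2, S_ud = 70, S_dd = 39.76
Terminal payoffs (S − K): max(33.25, 0) = 33.25, max(-20, 0) = 0, max(-50.24, 0) = 0
Node u (S = 92.88): V_u = e^(−0.035)·[0.4919·33.2458 + 0.5081·0.0000] = 15.7909
Node d (S = 52.75): V_d = e^(−0.035)·[0.4919·0.0000 + 0.5081·0.0000] = 0.0000
Node 0 (S = 70): V_0 = e^(−0.035)·[0.4919·15.7909 + 0.5081·0.0000] = 7.5003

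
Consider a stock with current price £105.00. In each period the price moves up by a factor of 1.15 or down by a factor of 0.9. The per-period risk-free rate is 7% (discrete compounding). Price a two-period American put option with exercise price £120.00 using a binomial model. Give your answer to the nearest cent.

£15.00

Risk-neutral probability p = (1 + 0.07 − 0.9)/(1.15 − 0.9) = 0.1700/0.2500 = 0.6800
Terminal stock prices: S_uu = 138.9, S_ud = 108.7, S_dd = 85.05
Terminal payoffs (K − S): max(-18.86, 0) = 0, max(11.33, 0) = 11.33, max(34.95, 0) = 34.95
Node u (S = 120.7): continuation = 1/1.07·[0.6800·0.0000 + 0.3200·11.3250] = 3.3869; exercise value = 0.0000 ≤ continuation, so V_u = 3.3869
Node d (S = 94.5): continuation = 1/1.07·[0.6800·11.3250 + 0.3200·34.9500] = 17.6495; exercise value = 25.5000 > continuation, so V_d = 25.5000 (exercise)
Node 0 (S = 105): continuation = 1/1.07·[0.6800·3.3869 + 0.3200·25.5000] = 9.7786; exercise value = 15.0000 > continuation, so V_0 = 15.0000 (exercise)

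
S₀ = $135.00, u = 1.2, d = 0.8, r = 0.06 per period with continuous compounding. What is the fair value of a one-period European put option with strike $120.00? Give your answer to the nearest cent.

$3.90

Risk-neutral probability p = (e^0.06 − 0.8)/(1.2 − 0.8) = 0.2618/0.4000 = 0.6546
Terminal stock prices: S_u = 162, S_d = 108
Terminal payoffs (K − S): max(-42, 0) = 0, max(12, 0) = 12
Node 0 (S = 135): V_0 = e^(−0.06)·[0.6546·0.0000 + 0.3454·12.0000] = 3.9035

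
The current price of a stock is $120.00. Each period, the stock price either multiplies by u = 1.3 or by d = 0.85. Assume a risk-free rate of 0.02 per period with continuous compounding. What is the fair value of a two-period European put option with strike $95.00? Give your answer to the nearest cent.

Risk-neutral probability p = (e^0.02 − 0.85)/(1.3 − 0.85) = 0.1702/0.4500 = 0.3782
Terminal stock prices: S_uu = 202.8, S_ud = 132.6, S_dd = 86.7
Terminal payoffs (K − S): max(-107.8, 0) = 0, max(-37.6, 0) = 0, max(8.3, 0) = 8.3
Node u (S = 156): V_u = e^(−0.02)·[0.3782·0.0000 + 0.6218·0.0000] = 0.0000
Node d (S = 102): V_d = e^(−0.02)·[0.3782·0.0000 + 0.6218·8.3000] = 5.0585
Node 0 (S = 120): V_0 = e^(−0.02)·[0.3782·0.0000 + 0.6218·5.0585] = 3.0830

$3.08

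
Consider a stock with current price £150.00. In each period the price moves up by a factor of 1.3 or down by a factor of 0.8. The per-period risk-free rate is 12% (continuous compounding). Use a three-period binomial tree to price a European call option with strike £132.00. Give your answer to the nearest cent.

Risk-neutral probability p = (e^0.12 − 0.8)/(1.3 − 0.8) = 0.3275/0.5000 = 0.6550
Terminal stock prices: S_uuu = 329.6, S_uud = 202.8, S_udd = 124.8, S_ddd = 76.8
Terminal payoffs (S − K): max(197.6, 0) = 197.6, max(70.8, 0) = 70.8, max(-7.2, 0) = 0, max(-55.2, 0) = 0
Node uu (S = 253.5): V_uu = e^(−0.12)·[0.6550·197.5500 + 0.3450·70.8000] = 136.4265
Node ud (S = 156): V_ud = e^(−0.12)·[0.6550·70.8000 + 0.3450·0.0000] = 41.1297
Node dd (S = 96): V_dd = e^(−0.12)·[0.6550·0.0000 + 0.3450·0.0000] = 0.0000
Node u (S = 195): V_u = e^(−0.12)·[0.6550·136.4265 + 0.3450·41.1297] = 91.8393
Node d (S = 120): V_d = e^(−0.12)·[0.6550·41.1297 + 0.3450·0.0000] = 23.8933
Node 0 (S = 150): V_0 = e^(−0.12)·[0.6550·91.8393 + 0.3450·23.8933] = 60.6631

£60.66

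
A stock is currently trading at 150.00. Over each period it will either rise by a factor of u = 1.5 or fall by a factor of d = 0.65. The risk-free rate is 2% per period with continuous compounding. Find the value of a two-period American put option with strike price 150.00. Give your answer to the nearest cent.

29.93

Risk-neutral probability p = (e^0.02 − 0.65)/(1.5 − 0.65) = 0.3702/0.8500 = 0.4355
Terminal stock prices: S_uu = 337.5, S_ud = 146.2, S_dd = 63.38
Terminal payoffs (K − S): max(-187.5, 0) = 0, max(3.75, 0) = 3.75, max(86.62, 0) = 86.62
Node u (S = 225): continuation = e^(−0.02)·[0.4355·0.0000 + 0.5645·3.7500] = 2.0748; exercise value = 0.0000 ≤ continuation, so V_u = 2.0748
Node d (S = 97.5): continuation = e^(−0.02)·[0.4355·3.7500 + 0.5645·86.6250] = 49.5298; exercise value = 52.5000 > continuation, so V_d = 52.5000 (exercise)
Node 0 (S = 150): continuation = e^(−0.02)·[0.4355·2.0748 + 0.5645·52.5000] = 29.9336; exercise value = 0.0000 ≤ continuation, so V_0 = 29.9336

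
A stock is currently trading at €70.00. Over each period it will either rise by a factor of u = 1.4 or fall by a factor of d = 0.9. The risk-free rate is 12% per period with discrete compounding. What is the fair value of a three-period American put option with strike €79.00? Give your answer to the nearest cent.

Risk-neutral probability p = (1 + 0.12 − 0.9)/(1.4 − 0.9) = 0.2200/0.5000 = 0.4400
Terminal stock prices: S_uuu = 192.1, S_uud = 123.5, S_udd = 79.38, S_ddd = 51.03
Terminal payoffs (K − S): max(-113.1, 0) = 0, max(-44.48, 0) = 0, max(-0.38, 0) = 0, max(27.97, 0) = 27.97
Node uu (S = 137.2): continuation = 1/1.12·[0.4400·0.0000 + 0.5600·0.0000] = 0.0000; exercise value = 0.0000 ≤ continuation, so V_uu = 0.0000
Node ud (S = 88.2): continuation = 1/1.12·[0.4400·0.0000 + 0.5600·0.0000] = 0.0000; exercise value = 0.0000 ≤ continuation, so V_ud = 0.0000
Node dd (S = 56.7): continuation = 1/1.12·[0.4400·0.0000 + 0.5600·27.9700] = 13.9850; exercise value = 22.3000 > continuation, so V_dd = 22.3000 (exercise)
Node u (S = 98): continuation = 1/1.12·[0.4400·0.0000 + 0.5600·0.0000] = 0.0000; exercise value = 0.0000 ≤ continuation, so V_u = 0.0000
Node d (S = 63): continuation = 1/1.12·[0.4400·0.0000 + 0.5600·22.3000] = 11.1500; exercise value = 16.0000 > continuation, so V_d = 16.0000 (exercise)
Node 0 (S = 70): continuation = 1/1.12·[0.4400·0.0000 + 0.5600·16.0000] = 8.0000; exercise value = 9.0000 > continuation, so V_0 = 9.0000 (exercise)

€9.00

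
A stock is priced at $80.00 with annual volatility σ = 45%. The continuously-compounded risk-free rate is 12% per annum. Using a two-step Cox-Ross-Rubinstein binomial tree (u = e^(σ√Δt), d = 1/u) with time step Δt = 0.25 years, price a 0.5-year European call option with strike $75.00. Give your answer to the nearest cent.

CRR parameters: u = e^(σ√Δt) = e^(0.45·√0.25) = 1.2523, d = 1/u = 0.7985
Per-period rate: rΔt = 0.12·0.25 = 0.03, so R = e^0.03 = 1.0305
Risk-neutral probability p = (e^0.03 − 0.7985)/(1.2523 − 0.7985) = 0.2319/0.4538 = 0.5111
Terminal stock prices: S_uu = 125.5, S_ud = 80, S_dd = 51.01
Terminal payoffs (S − K): max(50.46, 0) = 50.46, max(5, 0) = 5, max(-23.99, 0) = 0
Node u (S = 100.2): V_u = e^(−0.03)·[0.5111·50.4650 + 0.4889·5.0000] = 27.4024
Node d (S = 63.88): V_d = e^(−0.03)·[0.5111·5.0000 + 0.4889·0.0000] = 2.4800
Node 0 (S = 80): V_0 = e^(−0.03)·[0.5111·27.4024 + 0.4889·2.4800] = 14.7679

$14.77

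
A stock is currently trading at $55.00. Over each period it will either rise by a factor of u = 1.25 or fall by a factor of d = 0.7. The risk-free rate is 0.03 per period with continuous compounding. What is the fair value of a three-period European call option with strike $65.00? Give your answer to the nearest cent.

Risk-neutral probability p = (e^0.03 − 0.7)/(1.25 − 0.7) = 0.3305/0.5500 = 0.6008
Terminal stock prices: S_uuu = 107.4, S_uud = 60.16, S_udd = 33.69, S_ddd = 18.86
Terminal payoffs (S − K): max(42.42, 0) = 42.42, max(-4.844, 0) = 0, max(-31.31, 0) = 0, max(-46.14, 0) = 0
Node uu (S = 85.94): V_uu = e^(−0.03)·[0.6008·42.4219 + 0.3992·0.0000] = 24.7349
Node ud (S = 48.12): V_ud = e^(−0.03)·[0.6008·0.0000 + 0.3992·0.0000] = 0.0000
Node dd (S = 26.95): V_dd = e^(−0.03)·[0.6008·0.0000 + 0.3992·0.0000] = 0.0000
Node u (S = 68.75): V_u = e^(−0.03)·[0.6008·24.7349 + 0.3992·0.0000] = 14.4222
Node d (S = 38.5): V_d = e^(−0.03)·[0.6008·0.0000 + 0.3992·0.0000] = 0.0000
Node 0 (S = 55): V_0 = e^(−0.03)·[0.6008·14.4222 + 0.3992·0.0000] = 8.4091

$8.41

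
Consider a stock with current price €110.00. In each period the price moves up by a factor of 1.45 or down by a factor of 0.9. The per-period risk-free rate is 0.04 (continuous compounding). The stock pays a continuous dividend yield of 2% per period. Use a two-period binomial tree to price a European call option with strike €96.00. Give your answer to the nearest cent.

€20.96

Per-period risk-free factor R = e^0.04 = 1.0408; dividend-adjusted growth = e^(0.04−0.02) = 1.0202.
Risk-neutral probability p = (1.0202 − 0.9)/(1.45 − 0.9) = 0.1202/0.5500 = 0.2185
Terminal stock prices: S_uu = 231.3, S_ud = 143.6, S_dd = 89.1
Terminal payoffs (S − K): max(135.3, 0) = 135.3, max(47.55, 0) = 47.55, max(-6.9, 0) = 0
Node u (S = 159.5): V_u = e^(−0.04)·[0.2185·135.2750 + 0.7815·47.5500] = 64.1059
Node d (S = 99): V_d = e^(−0.04)·[0.2185·47.5500 + 0.7815·0.0000] = 9.9845
Node 0 (S = 110): V_0 = e^(−0.04)·[0.2185·64.1059 + 0.7815·9.9845] = 20.9573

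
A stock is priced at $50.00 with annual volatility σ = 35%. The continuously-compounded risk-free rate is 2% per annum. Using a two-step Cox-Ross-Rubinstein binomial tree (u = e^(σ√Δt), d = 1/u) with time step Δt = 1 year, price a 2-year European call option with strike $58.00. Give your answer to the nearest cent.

$8.00

CRR parameters: u = e^(σ√Δt) = e^(0.35·√1) = 1.4191, d = 1/u = 0.7047
Per-period rate: rΔt = 0.02·1 = 0.02, so R = e^0.02 = 1.0202
Risk-neutral probability p = (e^0.02 − 0.7047)/(1.4191 − 0.7047) = 0.3155/0.7144 = 0.4417
Terminal stock prices: S_uu = 100.7, S_ud = 50, S_dd = 24.83
Terminal payoffs (S − K): max(42.69, 0) = 42.69, max(-8, 0) = 0, max(-33.17, 0) = 0
Node u (S = 70.95): V_u = e^(−0.02)·[0.4417·42.6876 + 0.5583·0.0000] = 18.4801
Node d (S = 35.23): V_d = e^(−0.02)·[0.4417·0.0000 + 0.5583·0.0000] = 0.0000
Node 0 (S = 50): V_0 = e^(−0.02)·[0.4417·18.4801 + 0.5583·0.0000] = 8.0003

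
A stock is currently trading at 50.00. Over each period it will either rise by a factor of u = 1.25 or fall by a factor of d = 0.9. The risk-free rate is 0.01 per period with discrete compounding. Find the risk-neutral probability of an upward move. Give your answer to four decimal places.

p = 0.3143

Risk-neutral probability p = (1 + 0.01 − 0.9)/(1.25 − 0.9) = 0.1100/0.3500 = 0.3143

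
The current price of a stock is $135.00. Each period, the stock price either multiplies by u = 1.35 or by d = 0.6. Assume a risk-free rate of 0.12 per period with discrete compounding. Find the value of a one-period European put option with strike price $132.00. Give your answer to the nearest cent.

$13.96

Risk-neutral probability p = (1 + 0.12 − 0.6)/(1.35 − 0.6) = 0.5200/0.7500 = 0.6933
Terminal stock prices: S_u = 182.2, S_d = 81
Terminal payoffs (K − S): max(-50.25, 0) = 0, max(51, 0) = 51
Node 0 (S = 135): V_0 = 1/1.12·[0.6933·0.0000 + 0.3067·51.0000] = 13.9643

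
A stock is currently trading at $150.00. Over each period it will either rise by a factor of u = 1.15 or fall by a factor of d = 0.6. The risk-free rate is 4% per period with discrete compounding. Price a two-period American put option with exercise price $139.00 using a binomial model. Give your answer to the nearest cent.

Risk-neutral probability p = (1 + 0.04 − 0.6)/(1.15 − 0.6) = 0.4400/0.5500 = 0.8000
Terminal stock prices: S_uu = 198.4, S_ud = 103.5, S_dd = 54
Terminal payoffs (K − S): max(-59.37, 0) = 0, max(35.5, 0) = 35.5, max(85, 0) = 85
Node u (S = 172.5): continuation = 1/1.04·[0.8000·0.0000 + 0.2000·35.5000] = 6.8269; exercise value = 0.0000 ≤ continuation, so V_u = 6.8269
Node d (S = 90): continuation = 1/1.04·[0.8000·35.5000 + 0.2000·85.0000] = 43.6538; exercise value = 49.0000 > continuation, so V_d = 49.0000 (exercise)
Node 0 (S = 150): continuation = 1/1.04·[0.8000·6.8269 + 0.2000·49.0000] = 14.6746; exercise value = 0.0000 ≤ continuation, so V_0 = 14.6746

$14.67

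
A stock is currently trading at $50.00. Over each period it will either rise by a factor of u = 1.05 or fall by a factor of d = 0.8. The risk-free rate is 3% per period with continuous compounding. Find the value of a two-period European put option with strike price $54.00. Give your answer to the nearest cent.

$1.76

Risk-neutral probability p = (e^0.03 − 0.8)/(1.05 − 0.8) = 0.2305/0.2500 = 0.9218
Terminal stock prices: S_uu = 55.12, S_ud = 42, S_dd = 32
Terminal payoffs (K − S): max(-1.125, 0) = 0, max(12, 0) = 12, max(22, 0) = 22
Node u (S = 52.5): V_u = e^(−0.03)·[0.9218·0.0000 + 0.0782·12.0000] = 0.9105
Node d (S = 40): V_d = e^(−0.03)·[0.9218·12.0000 + 0.0782·22.0000] = 12.4041
Node 0 (S = 50): V_0 = e^(−0.03)·[0.9218·0.9105 + 0.0782·12.4041] = 1.7556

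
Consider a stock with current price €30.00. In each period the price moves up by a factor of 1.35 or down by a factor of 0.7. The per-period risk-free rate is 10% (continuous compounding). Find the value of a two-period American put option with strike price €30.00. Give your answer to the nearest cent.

Risk-neutral probability p = (e^0.1 − 0.7)/(1.35 − 0.7) = 0.4052/0.6500 = 0.6233
Terminal stock prices: S_uu = 54.68, S_ud = 28.35, S_dd = 14.7
Terminal payoffs (K − S): max(-24.68, 0) = 0, max(1.65, 0) = 1.65, max(15.3, 0) = 15.3
Node u (S = 40.5): continuation = e^(−0.1)·[0.6233·0.0000 + 0.3767·1.6500] = 0.5623; exercise value = 0.0000 ≤ continuation, so V_u = 0.5623
Node d (S = 21): continuation = e^(−0.1)·[0.6233·1.6500 + 0.3767·15.3000] = 6.1451; exercise value = 9.0000 > continuation, so V_d = 9.0000 (exercise)
Node 0 (S = 30): continuation = e^(−0.1)·[0.6233·0.5623 + 0.3767·9.0000] = 3.3845; exercise value = 0.0000 ≤ continuation, so V_0 = 3.3845

€3.38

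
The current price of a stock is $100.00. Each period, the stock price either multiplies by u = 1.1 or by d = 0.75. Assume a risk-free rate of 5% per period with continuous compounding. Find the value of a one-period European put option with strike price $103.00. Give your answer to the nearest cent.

Risk-neutral probability p = (e^0.05 − 0.75)/(1.1 − 0.75) = 0.3013/0.3500 = 0.8608
Terminal stock prices: S_u = 110, S_d = 75
Terminal payoffs (K − S): max(-7, 0) = 0, max(28, 0) = 28
Node 0 (S = 100): V_0 = e^(−0.05)·[0.8608·0.0000 + 0.1392·28.0000] = 3.7082

$3.71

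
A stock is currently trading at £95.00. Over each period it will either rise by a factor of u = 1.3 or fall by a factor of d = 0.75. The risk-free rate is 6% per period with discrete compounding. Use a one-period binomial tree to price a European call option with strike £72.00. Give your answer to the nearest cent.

Risk-neutral probability p = (1 + 0.06 − 0.75)/(1.3 − 0.75) = 0.3100/0.5500 = 0.5636
Terminal stock prices: S_u = 123.5, S_d = 71.25
Terminal payoffs (S − K): max(51.5, 0) = 51.5, max(-0.75, 0) = 0
Node 0 (S = 95): V_0 = 1/1.06·[0.5636·51.5000 + 0.4364·0.0000] = 27.3842

£27.38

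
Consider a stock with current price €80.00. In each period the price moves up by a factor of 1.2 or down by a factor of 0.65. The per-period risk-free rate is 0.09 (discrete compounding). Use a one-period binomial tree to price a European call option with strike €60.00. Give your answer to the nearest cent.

€26.42

Risk-neutral probability p = (1 + 0.09 − 0.65)/(1.2 − 0.65) = 0.4400/0.5500 = 0.8000
Terminal stock prices: S_u = 96, S_d = 52
Terminal payoffs (S − K): max(36, 0) = 36, max(-8, 0) = 0
Node 0 (S = 80): V_0 = 1/1.09·[0.8000·36.0000 + 0.2000·0.0000] = 26.4220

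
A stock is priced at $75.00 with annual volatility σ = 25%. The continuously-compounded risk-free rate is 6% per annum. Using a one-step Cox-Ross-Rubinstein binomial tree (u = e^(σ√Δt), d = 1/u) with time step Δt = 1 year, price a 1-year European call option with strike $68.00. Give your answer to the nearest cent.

CRR parameters: u = e^(σ√Δt) = e^(0.25·√1) = 1.2840, d = 1/u = 0.7788
Per-period rate: rΔt = 0.06·1 = 0.06, so R = e^0.06 = 1.0618
Risk-neutral probability p = (e^0.06 − 0.7788)/(1.2840 − 0.7788) = 0.2830/0.5052 = 0.5602
Terminal stock prices: S_u = 96.3, S_d = 58.41
Terminal payoffs (S − K): max(28.3, 0) = 28.3, max(-9.59, 0) = 0
Node 0 (S = 75): V_0 = e^(−0.06)·[0.5602·28.3019 + 0.4398·0.0000] = 14.9319

$14.93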